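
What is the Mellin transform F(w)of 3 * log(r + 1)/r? -3 * pi * csc(pi * w)/(w - 1)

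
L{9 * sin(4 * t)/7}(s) 36/(7 * (s^2 + 16))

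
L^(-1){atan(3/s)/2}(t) sin(3*t)/(2*t)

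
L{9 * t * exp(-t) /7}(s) 9/(7 * (s + 1) ^2) 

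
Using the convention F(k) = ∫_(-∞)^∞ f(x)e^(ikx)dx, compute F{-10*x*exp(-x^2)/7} -5*I*sqrt(pi)*k*exp(-k^2/4)/7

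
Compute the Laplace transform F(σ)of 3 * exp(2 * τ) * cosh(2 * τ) 3 * (σ - 2)/(σ * (σ - 4))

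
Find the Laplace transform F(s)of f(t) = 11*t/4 11/(4*s^2)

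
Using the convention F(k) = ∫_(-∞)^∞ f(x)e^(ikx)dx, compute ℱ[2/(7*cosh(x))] 2*pi/(7*cosh(pi*k/2))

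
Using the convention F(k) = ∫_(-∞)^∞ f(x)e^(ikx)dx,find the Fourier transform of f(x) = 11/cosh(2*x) 11*pi/(2*cosh(pi*k/4))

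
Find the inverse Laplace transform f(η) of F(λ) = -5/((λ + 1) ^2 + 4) -5 * exp(-η) * sin(2 * η) /2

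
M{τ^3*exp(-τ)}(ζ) gamma(ζ + 3)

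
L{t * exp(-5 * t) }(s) (s + 5) ^(-2) 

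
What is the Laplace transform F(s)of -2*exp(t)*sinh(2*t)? -4/((s - 1)^2-4)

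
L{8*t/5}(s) 8/(5*s^2)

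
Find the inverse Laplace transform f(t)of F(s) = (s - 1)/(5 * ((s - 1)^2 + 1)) exp(t) * cos(t)/5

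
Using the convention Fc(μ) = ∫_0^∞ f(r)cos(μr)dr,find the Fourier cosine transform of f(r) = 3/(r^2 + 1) 3 * pi * exp(-μ)/2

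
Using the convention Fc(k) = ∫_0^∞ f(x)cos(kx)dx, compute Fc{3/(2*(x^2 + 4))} 3*pi*exp(-2*k)/8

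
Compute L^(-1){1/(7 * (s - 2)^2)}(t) t * exp(2 * t)/7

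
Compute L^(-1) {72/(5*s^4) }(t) 12*t^3/5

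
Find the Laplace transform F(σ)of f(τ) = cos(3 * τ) σ/(σ^2+9)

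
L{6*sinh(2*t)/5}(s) 12/(5*(s^2-4))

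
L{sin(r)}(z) 1/(z^2 + 1)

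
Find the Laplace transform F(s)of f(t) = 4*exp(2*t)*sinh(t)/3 4/(3*((s - 2)^2 - 1))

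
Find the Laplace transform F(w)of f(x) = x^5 120/w^6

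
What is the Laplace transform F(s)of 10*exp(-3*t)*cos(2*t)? 10*(s + 3)/((s + 3)^2 + 4)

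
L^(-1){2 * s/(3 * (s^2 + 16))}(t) 2 * cos(4 * t)/3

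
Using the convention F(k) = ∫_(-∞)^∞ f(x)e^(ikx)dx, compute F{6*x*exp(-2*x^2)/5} 3*sqrt(2)*I*sqrt(pi)*k*exp(-k^2/8)/20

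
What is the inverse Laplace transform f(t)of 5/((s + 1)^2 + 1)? 5*exp(-t)*sin(t)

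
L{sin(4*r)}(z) 4/(z^2 + 16)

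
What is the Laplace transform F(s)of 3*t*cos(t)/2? 3*(s^2 - 1)/(2*(s^2 + 1)^2)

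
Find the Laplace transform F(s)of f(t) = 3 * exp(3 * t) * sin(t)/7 3/(7 * ((s - 3)^2 + 1))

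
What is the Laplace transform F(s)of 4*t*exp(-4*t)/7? 4/(7*(s + 4)^2)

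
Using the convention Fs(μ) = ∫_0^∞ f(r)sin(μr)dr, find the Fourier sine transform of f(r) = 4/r 2*pi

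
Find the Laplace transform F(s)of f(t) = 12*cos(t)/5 12*s/(5*(s^2 + 1))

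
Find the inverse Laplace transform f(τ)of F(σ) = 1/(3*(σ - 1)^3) τ^2*exp(τ)/6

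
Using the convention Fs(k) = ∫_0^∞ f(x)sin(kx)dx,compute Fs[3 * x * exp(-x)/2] 3 * k/(k^2 + 1)^2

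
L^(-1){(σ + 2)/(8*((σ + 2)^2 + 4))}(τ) exp(-2*τ)*cos(2*τ)/8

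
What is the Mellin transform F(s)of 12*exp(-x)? 12*gamma(s)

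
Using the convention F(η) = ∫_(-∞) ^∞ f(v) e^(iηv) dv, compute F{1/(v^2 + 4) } pi*exp(-2*Abs(η) ) /2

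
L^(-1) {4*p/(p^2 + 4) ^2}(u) u*sin(2*u) 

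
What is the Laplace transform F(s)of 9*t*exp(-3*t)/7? 9/(7*(s + 3)^2)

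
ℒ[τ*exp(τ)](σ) (σ - 1)^(-2)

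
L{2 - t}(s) 2/s - 1/s^2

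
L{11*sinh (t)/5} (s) 11/ (5*(s^2 - 1))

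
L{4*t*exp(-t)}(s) 4/(s + 1)^2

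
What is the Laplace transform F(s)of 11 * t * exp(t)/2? 11/(2 * (s - 1)^2)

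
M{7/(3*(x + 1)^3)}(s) 7*pi*(s - 2)*(s - 1)/(6*sin(pi*s))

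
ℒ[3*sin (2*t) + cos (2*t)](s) 6/ (s^2 + 4) + s/ (s^2 + 4) 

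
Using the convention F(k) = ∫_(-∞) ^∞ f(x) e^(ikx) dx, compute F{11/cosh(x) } 11 * pi/cosh(pi * k/2) 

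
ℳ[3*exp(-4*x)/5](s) 3*gamma(s)/(5*4^s)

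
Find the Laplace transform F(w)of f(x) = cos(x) w/(w^2+1)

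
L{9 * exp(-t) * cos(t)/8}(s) 9 * (s + 1)/(8 * ((s + 1)^2 + 1))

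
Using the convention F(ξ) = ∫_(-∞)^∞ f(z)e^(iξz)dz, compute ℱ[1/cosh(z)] pi/cosh(pi * ξ/2)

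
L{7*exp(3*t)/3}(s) 7/(3*(s - 3))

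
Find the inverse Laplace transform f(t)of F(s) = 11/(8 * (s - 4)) 11 * exp(4 * t)/8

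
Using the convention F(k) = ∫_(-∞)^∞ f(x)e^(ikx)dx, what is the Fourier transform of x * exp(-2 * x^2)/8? sqrt(2) * I * sqrt(pi) * k * exp(-k^2/8)/64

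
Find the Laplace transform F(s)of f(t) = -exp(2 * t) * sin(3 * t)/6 -1/(2 * (s - 2)^2 + 18)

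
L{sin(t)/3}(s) 1/(3*(s^2 + 1))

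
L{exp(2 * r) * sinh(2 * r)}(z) 2/(z * (z - 4))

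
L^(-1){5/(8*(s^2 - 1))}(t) 5*sinh(t)/8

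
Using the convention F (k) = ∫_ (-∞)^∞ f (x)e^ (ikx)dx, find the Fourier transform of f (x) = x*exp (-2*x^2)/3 sqrt (2)*I*sqrt (pi)*k*exp (-k^2/8)/24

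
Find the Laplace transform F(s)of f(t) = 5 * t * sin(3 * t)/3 10 * s/(s^2 + 9)^2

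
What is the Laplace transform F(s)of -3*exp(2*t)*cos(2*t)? 3*(2 - s)/((s - 2)^2 + 4)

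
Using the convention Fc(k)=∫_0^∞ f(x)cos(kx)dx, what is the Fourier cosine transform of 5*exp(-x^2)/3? 5*sqrt(pi)*exp(-k^2/4)/6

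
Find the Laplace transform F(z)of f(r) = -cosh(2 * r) -z/(z^2 - 4)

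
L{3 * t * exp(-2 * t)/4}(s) 3/(4 * (s + 2)^2)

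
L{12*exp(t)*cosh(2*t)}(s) 12*(s - 1)/((s - 1)^2-4)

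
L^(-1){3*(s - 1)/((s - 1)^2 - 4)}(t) 3*exp(t)*cosh(2*t)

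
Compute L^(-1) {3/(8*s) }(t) 3/8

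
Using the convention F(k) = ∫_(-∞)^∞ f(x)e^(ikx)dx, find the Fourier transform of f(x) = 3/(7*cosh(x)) 3*pi/(7*cosh(pi*k/2))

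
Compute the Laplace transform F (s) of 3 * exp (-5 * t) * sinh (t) 3/ ( (s + 5) ^2 - 1) 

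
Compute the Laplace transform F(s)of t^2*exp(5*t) 2/(s - 5)^3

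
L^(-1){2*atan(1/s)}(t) 2*sin(t)/t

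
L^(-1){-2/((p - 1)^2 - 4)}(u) -exp(u) * sinh(2 * u)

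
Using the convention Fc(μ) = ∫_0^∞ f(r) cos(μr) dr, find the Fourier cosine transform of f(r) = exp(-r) 1/(μ^2 + 1) 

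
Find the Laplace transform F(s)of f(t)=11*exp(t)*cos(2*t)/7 11*(s - 1)/(7*((s - 1)^2 + 4))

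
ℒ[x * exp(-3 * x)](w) (w + 3)^(-2)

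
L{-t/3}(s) -1/(3*s^2)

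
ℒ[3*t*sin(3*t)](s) 18*s/(s^2 + 9)^2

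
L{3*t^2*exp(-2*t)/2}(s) 3/(s + 2)^3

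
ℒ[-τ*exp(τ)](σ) -1/(σ - 1)^2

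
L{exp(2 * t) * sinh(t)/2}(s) 1/(2 * ((s - 2)^2 - 1))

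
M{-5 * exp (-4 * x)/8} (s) -5 * gamma (s)/ (8 * 2^ (2 * s))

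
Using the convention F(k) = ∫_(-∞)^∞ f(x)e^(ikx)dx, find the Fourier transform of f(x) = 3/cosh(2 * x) 3 * pi/(2 * cosh(pi * k/4))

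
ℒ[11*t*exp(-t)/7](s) 11/(7*(s + 1)^2)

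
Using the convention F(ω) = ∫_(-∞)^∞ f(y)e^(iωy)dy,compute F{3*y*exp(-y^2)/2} 3*I*sqrt(pi)*ω*exp(-ω^2/4)/4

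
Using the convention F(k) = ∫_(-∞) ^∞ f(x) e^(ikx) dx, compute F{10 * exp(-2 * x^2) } 5 * sqrt(2) * sqrt(pi) * exp(-k^2/8) 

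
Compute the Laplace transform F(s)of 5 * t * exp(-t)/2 5/(2 * (s + 1)^2)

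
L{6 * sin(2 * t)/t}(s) 6 * atan(2/s)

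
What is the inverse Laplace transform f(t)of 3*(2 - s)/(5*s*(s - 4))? -3*exp(2*t)*cosh(2*t)/5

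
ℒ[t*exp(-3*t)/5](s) 1/(5*(s + 3)^2)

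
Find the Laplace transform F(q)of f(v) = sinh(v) 1/(q^2 - 1)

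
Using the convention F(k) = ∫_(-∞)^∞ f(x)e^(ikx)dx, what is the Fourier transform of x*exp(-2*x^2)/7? sqrt(2)*I*sqrt(pi)*k*exp(-k^2/8)/56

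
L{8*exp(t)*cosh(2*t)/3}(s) 8*(s - 1)/(3*((s - 1)^2 - 4))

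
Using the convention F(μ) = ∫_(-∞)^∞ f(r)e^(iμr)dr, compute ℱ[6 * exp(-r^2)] 6 * sqrt(pi) * exp(-μ^2/4)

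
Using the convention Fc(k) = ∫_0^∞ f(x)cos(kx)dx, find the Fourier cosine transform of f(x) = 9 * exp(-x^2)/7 9 * sqrt(pi) * exp(-k^2/4)/14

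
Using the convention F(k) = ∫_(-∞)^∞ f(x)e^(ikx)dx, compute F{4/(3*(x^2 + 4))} 2*pi*exp(-2*Abs(k))/3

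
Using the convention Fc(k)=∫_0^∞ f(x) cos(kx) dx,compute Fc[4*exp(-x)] 4/(k^2 + 1) 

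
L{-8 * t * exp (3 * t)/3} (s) -8/ (3 * (s - 3)^2)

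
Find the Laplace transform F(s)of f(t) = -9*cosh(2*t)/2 -9*s/(2*s^2-8)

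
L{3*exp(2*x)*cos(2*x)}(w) 3*(w - 2)/((w - 2)^2+4)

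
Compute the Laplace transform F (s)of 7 7/s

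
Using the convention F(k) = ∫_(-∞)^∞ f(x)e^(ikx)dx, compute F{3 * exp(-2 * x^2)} 3 * sqrt(2) * sqrt(pi) * exp(-k^2/8)/2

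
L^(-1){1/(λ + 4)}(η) exp(-4*η)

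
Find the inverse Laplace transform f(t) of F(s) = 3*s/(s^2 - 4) 3*cosh(2*t) 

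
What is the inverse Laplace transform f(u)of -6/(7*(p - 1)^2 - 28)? -3*exp(u)*sinh(2*u)/7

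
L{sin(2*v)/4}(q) 1/(2*(q^2 + 4))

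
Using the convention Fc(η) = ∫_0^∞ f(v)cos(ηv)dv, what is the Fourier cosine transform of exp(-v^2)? sqrt(pi)*exp(-η^2/4)/2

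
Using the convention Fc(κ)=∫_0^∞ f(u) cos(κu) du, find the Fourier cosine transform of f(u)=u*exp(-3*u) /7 (9 - κ^2) /(7*(κ^2 + 9) ^2) 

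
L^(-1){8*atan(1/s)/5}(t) 8*sin(t)/(5*t)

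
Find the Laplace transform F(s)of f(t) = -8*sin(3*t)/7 -24/(7*s^2 + 63)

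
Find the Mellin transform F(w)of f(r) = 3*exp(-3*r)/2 3^(1 - w)*gamma(w)/2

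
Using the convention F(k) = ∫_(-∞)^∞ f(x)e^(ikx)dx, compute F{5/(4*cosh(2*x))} 5*pi/(8*cosh(pi*k/4))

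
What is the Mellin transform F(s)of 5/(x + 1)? 5 * pi * csc(pi * s)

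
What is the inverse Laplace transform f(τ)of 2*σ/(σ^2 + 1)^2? τ*sin(τ)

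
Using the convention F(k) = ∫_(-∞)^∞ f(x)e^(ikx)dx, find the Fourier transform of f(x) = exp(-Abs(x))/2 1/(k^2 + 1)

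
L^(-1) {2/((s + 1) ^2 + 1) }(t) 2 * exp(-t) * sin(t) 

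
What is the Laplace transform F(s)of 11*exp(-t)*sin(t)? 11/((s + 1)^2 + 1)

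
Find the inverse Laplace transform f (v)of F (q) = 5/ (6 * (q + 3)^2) 5 * v * exp (-3 * v)/6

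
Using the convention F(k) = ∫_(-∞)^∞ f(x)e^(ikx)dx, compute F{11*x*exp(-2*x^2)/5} 11*sqrt(2)*I*sqrt(pi)*k*exp(-k^2/8)/40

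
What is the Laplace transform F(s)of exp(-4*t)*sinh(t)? 1/((s + 4)^2 - 1)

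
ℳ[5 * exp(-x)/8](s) 5 * gamma(s)/8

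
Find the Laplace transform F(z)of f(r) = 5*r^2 10/z^3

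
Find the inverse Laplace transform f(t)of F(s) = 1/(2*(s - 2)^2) t*exp(2*t)/2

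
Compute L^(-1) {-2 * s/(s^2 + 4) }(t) -2 * cos(2 * t) 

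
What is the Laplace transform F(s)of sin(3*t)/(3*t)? atan(3/s)/3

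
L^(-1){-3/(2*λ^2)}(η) -3*η/2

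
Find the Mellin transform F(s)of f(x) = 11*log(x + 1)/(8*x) -11*pi*csc(pi*s)/(8*s - 8)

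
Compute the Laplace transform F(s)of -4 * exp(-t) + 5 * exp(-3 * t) 5/(s + 3)-4/(s + 1)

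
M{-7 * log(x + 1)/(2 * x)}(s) 7 * pi * csc(pi * s)/(2 * (s - 1))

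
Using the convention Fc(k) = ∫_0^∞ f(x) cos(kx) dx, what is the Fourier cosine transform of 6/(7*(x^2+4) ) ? 3*pi*exp(-2*k) /14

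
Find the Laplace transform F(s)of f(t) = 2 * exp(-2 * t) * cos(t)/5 2 * (s + 2)/(5 * ((s + 2)^2 + 1))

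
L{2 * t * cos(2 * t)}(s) 2 * (s^2 - 4)/(s^2+4)^2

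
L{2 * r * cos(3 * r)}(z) 2 * (z^2-9)/(z^2 + 9)^2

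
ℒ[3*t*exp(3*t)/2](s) 3/(2*(s - 3)^2)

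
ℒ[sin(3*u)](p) 3/(p^2 + 9)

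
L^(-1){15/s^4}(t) 5 * t^3/2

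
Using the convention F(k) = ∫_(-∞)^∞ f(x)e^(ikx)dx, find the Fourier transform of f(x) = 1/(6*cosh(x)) pi/(6*cosh(pi*k/2))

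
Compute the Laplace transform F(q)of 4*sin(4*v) 16/(q^2 + 16)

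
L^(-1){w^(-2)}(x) x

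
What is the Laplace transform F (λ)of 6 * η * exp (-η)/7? 6/ (7 * (λ+1)^2)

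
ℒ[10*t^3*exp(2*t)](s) 60/(s - 2)^4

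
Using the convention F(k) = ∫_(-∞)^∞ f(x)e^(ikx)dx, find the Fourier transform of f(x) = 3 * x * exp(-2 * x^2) 3 * sqrt(2) * I * sqrt(pi) * k * exp(-k^2/8)/8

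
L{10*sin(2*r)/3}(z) 20/(3*(z^2 + 4))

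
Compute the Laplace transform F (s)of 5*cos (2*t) 5*s/ (s^2 + 4)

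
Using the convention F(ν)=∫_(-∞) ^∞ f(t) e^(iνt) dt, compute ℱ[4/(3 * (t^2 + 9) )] 4 * pi * exp(-3 * Abs(ν) ) /9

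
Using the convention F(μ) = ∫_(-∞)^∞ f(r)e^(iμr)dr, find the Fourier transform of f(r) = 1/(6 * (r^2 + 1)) pi * exp(-Abs(μ))/6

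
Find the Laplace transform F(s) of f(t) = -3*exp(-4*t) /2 -3/(2*s + 8) 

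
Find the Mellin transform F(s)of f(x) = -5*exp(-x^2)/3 -5*gamma(s/2)/6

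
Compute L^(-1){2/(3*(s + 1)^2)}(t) 2*t*exp(-t)/3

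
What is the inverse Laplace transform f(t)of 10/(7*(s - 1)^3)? 5*t^2*exp(t)/7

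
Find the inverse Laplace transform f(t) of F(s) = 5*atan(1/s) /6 5*sin(t) /(6*t) 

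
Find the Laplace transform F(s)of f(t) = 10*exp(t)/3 10/(3*(s - 1))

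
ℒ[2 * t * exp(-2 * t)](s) 2/(s+2)^2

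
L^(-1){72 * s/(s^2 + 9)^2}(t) 12 * t * sin(3 * t)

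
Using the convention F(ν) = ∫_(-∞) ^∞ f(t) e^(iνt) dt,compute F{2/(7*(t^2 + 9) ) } 2*pi*exp(-3*Abs(ν) ) /21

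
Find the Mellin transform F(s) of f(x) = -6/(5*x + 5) -6*pi*csc(pi*s) /5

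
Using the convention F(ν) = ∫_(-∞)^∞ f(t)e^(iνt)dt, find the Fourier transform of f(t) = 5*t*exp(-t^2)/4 5*I*sqrt(pi)*ν*exp(-ν^2/4)/8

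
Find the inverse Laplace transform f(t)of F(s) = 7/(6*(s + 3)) 7*exp(-3*t)/6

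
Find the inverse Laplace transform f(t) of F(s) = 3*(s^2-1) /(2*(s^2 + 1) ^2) 3*t*cos(t) /2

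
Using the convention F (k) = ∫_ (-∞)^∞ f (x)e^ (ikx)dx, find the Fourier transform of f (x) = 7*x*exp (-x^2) 7*I*sqrt (pi)*k*exp (-k^2/4)/2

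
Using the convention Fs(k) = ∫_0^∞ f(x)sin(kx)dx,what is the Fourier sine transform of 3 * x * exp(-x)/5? 6 * k/(5 * (k^2 + 1)^2)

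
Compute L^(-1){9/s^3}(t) 9 * t^2/2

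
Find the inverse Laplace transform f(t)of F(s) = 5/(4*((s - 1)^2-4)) 5*exp(t)*sinh(2*t)/8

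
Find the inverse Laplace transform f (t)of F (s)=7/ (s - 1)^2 7*t*exp (t)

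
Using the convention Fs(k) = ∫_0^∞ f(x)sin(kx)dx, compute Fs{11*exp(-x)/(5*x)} 11*atan(k)/5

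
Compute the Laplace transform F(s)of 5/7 5/(7*s)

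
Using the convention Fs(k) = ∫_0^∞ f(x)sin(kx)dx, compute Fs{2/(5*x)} pi/5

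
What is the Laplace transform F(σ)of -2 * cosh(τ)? -2 * σ/(σ^2 - 1)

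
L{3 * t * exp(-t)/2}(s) 3/(2 * (s + 1)^2)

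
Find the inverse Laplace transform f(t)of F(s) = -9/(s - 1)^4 -3*t^3*exp(t)/2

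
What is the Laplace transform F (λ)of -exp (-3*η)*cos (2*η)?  (-λ - 3)/ ( (λ + 3)^2 + 4)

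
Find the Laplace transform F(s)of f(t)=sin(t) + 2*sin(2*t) 1/(s^2 + 1) + 4/(s^2 + 4)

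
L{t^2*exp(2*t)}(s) 2/(s - 2)^3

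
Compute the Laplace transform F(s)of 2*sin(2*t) 4/(s^2 + 4)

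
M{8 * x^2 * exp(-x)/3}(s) 8 * gamma(s + 2)/3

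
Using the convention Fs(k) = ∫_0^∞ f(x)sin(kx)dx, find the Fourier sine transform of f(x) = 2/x pi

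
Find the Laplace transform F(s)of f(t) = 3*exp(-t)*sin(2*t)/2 3/((s+1)^2+4)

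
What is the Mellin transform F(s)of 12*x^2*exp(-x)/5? 12*gamma(s+2)/5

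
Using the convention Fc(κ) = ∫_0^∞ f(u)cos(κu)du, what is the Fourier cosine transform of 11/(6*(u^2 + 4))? 11*pi*exp(-2*κ)/24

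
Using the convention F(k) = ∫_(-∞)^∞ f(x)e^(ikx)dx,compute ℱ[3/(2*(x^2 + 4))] 3*pi*exp(-2*Abs(k))/4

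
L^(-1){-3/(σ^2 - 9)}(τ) -sinh(3*τ)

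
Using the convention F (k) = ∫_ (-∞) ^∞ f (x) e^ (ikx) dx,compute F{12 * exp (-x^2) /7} 12 * sqrt (pi) * exp (-k^2/4) /7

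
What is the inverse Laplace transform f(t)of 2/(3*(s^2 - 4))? sinh(2*t)/3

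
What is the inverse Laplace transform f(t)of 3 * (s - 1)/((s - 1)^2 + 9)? 3 * exp(t) * cos(3 * t)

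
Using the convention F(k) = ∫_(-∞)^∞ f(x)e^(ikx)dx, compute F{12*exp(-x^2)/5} 12*sqrt(pi)*exp(-k^2/4)/5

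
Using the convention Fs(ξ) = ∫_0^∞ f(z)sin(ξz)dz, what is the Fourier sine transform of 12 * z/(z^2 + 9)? 6 * pi * exp(-3 * ξ)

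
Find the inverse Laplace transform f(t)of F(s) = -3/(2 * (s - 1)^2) -3 * t * exp(t)/2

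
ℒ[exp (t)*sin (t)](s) 1/ ( (s - 1)^2 + 1)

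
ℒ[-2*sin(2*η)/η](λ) -2*atan(2/λ)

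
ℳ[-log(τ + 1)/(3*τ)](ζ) pi*csc(pi*ζ)/(3*(ζ - 1))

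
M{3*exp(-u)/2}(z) 3*gamma(z)/2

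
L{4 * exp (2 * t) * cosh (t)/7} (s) 4 * (s - 2)/ (7 * ( (s - 2)^2 - 1))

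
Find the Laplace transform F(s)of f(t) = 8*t 8/s^2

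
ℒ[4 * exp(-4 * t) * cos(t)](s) 4 * (s + 4)/((s + 4)^2 + 1)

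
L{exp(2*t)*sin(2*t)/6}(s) 1/(3*((s - 2)^2 + 4))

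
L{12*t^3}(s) 72/s^4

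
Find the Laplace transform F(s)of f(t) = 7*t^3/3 14/s^4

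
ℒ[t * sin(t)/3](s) 2 * s/(3 * (s^2 + 1)^2)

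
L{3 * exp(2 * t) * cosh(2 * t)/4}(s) 3 * (s - 2)/(4 * s * (s - 4))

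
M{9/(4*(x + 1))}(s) 9*pi*csc(pi*s)/4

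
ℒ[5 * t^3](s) 30/s^4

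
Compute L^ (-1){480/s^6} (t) 4*t^5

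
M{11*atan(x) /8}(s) -11*pi*sec(pi*s/2) /(16*s) 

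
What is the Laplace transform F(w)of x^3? 6/w^4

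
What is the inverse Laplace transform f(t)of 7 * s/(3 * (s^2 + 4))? 7 * cos(2 * t)/3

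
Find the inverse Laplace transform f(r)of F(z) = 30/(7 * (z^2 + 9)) 10 * sin(3 * r)/7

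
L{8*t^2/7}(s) 16/(7*s^3)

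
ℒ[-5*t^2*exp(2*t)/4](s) -5/(2*(s - 2)^3)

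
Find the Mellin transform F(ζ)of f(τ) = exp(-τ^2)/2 gamma(ζ/2)/4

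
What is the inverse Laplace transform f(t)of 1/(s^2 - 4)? sinh(2*t)/2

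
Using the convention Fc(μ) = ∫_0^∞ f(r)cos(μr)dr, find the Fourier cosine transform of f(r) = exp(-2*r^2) sqrt(2)*sqrt(pi)*exp(-μ^2/8)/4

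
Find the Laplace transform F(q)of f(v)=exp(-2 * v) 1/(q + 2)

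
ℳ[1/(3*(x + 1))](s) pi*csc(pi*s)/3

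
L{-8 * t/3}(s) -8/(3 * s^2)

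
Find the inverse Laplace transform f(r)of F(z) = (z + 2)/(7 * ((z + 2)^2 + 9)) exp(-2 * r) * cos(3 * r)/7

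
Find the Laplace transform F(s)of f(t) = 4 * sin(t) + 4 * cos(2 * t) 4/(s^2 + 1) + 4 * s/(s^2 + 4)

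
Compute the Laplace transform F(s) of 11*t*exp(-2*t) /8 11/(8*(s + 2) ^2) 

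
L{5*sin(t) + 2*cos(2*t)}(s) 5/(s^2 + 1) + 2*s/(s^2 + 4)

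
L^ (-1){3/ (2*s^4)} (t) t^3/4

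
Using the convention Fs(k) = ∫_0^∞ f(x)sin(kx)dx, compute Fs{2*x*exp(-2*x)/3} 8*k/(3*(k^2 + 4)^2)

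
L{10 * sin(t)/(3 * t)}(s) 10 * atan(1/s)/3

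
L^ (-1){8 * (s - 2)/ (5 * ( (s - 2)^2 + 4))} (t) 8 * exp (2 * t) * cos (2 * t)/5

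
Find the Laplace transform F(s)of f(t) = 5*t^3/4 15/(2*s^4)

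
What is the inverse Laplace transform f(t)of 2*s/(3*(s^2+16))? 2*cos(4*t)/3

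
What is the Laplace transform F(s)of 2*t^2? 4/s^3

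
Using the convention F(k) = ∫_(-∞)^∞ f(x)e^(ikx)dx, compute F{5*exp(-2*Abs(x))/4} 5/(k^2 + 4)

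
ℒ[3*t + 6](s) 6/s + 3/s^2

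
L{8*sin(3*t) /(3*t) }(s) 8*atan(3/s) /3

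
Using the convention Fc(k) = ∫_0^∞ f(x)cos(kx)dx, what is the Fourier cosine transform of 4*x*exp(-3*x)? 4*(9 - k^2)/(k^2 + 9)^2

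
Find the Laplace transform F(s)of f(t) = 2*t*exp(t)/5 2/(5*(s - 1)^2)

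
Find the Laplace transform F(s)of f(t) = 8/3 8/(3 * s)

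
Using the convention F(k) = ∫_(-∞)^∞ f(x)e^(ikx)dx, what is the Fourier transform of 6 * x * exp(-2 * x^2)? 3 * sqrt(2) * I * sqrt(pi) * k * exp(-k^2/8)/4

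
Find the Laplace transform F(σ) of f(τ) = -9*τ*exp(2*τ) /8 -9/(8*(σ - 2) ^2) 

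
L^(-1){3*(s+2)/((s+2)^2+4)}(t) 3*exp(-2*t)*cos(2*t)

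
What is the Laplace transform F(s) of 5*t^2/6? 5/(3*s^3) 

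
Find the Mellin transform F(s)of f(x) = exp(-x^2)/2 gamma(s/2)/4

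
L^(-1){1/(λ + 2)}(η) exp(-2 * η)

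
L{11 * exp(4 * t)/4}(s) 11/(4 * (s - 4))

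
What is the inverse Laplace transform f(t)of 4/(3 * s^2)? 4 * t/3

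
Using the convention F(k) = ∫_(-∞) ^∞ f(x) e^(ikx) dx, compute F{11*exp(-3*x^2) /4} 11*sqrt(3)*sqrt(pi)*exp(-k^2/12) /12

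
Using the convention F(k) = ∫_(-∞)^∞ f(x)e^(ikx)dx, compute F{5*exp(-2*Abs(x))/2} 10/(k^2 + 4)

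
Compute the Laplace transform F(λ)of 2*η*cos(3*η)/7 2*(λ^2 - 9)/(7*(λ^2+9)^2)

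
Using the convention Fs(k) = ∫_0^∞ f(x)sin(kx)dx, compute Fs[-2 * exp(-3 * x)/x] -2 * atan(k/3)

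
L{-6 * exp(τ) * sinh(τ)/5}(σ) -6/(5 * σ * (σ - 2))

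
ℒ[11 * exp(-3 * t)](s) 11/(s + 3)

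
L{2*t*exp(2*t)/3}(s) 2/(3*(s - 2)^2)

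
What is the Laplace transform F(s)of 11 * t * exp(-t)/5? 11/(5 * (s + 1)^2)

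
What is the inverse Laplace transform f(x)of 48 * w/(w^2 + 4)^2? 12 * x * sin(2 * x)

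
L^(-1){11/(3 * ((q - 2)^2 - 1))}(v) 11 * exp(2 * v) * sinh(v)/3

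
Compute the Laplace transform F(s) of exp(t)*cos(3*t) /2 (s - 1) /(2*((s - 1) ^2 + 9) ) 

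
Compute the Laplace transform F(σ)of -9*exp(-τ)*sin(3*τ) -27/((σ+1)^2+9)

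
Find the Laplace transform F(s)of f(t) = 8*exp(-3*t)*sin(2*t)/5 16/(5*((s+3)^2+4))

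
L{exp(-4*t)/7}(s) 1/(7*(s + 4))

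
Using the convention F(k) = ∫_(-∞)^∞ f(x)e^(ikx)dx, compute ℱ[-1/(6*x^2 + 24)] -pi*exp(-2*Abs(k))/12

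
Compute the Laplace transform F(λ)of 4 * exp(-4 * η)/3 4/(3 * (λ + 4))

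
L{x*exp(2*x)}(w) (w - 2)^(-2)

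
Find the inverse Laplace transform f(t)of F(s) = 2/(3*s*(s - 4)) exp(2*t)*sinh(2*t)/3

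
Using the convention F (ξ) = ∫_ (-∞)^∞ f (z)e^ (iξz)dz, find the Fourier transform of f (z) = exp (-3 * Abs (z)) 6/ (ξ^2+9)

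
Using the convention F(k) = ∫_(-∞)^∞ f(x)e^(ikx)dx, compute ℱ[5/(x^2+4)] 5*pi*exp(-2*Abs(k))/2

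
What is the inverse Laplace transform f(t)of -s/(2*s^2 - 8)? -cosh(2*t)/2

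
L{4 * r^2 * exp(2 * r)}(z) 8/(z - 2)^3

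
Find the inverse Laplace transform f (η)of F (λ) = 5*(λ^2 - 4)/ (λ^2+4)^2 5*η*cos (2*η)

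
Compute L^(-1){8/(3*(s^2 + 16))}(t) 2*sin(4*t)/3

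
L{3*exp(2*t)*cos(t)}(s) 3*(s - 2)/((s - 2)^2+1)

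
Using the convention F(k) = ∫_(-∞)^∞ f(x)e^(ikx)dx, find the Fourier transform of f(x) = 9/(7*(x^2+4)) 9*pi*exp(-2*Abs(k))/14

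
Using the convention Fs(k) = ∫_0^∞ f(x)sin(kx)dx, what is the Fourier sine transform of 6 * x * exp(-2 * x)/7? 24 * k/(7 * (k^2+4)^2)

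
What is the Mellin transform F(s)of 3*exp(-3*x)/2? 3^(1 - s)*gamma(s)/2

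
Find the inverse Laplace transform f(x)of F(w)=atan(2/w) sin(2 * x)/x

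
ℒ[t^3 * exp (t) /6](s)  (s - 1) ^ (-4) 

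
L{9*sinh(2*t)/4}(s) 9/(2*(s^2 - 4))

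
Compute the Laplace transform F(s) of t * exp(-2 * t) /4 1/(4 * (s + 2) ^2) 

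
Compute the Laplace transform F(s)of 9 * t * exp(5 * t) 9/(s - 5)^2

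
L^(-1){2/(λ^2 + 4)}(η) sin(2 * η)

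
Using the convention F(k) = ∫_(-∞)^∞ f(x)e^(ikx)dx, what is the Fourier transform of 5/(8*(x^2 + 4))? 5*pi*exp(-2*Abs(k))/16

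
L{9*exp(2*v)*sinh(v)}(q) 9/((q - 2)^2-1)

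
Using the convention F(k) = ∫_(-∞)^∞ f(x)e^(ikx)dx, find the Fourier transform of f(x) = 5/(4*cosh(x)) 5*pi/(4*cosh(pi*k/2))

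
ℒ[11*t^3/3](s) 22/s^4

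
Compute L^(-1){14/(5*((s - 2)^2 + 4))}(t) 7*exp(2*t)*sin(2*t)/5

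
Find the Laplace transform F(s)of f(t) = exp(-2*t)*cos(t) (s + 2)/((s + 2)^2 + 1)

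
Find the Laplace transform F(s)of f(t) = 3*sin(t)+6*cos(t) 6*s/(s^2+1)+3/(s^2+1)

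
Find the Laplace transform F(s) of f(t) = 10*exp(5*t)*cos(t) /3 10*(s - 5) /(3*((s - 5) ^2 + 1) ) 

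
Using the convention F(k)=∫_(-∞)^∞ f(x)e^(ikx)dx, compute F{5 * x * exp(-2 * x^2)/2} 5 * sqrt(2) * I * sqrt(pi) * k * exp(-k^2/8)/16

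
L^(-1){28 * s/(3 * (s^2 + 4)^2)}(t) 7 * t * sin(2 * t)/3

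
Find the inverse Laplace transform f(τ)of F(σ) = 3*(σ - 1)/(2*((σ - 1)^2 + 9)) 3*exp(τ)*cos(3*τ)/2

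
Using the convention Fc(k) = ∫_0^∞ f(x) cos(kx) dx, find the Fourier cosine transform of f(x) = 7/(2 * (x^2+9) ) 7 * pi * exp(-3 * k) /12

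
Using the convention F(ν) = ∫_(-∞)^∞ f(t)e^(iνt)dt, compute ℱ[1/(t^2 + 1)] pi * exp(-Abs(ν))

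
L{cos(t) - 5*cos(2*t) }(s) s/(s^2 + 1) - 5*s/(s^2 + 4) 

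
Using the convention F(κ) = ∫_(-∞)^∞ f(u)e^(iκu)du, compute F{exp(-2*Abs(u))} 4/(κ^2 + 4)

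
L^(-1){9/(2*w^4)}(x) 3*x^3/4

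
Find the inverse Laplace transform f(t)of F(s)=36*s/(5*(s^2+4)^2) 9*t*sin(2*t)/5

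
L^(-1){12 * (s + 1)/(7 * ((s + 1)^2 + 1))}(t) 12 * exp(-t) * cos(t)/7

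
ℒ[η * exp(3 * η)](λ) (λ - 3)^(-2)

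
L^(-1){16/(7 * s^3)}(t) 8 * t^2/7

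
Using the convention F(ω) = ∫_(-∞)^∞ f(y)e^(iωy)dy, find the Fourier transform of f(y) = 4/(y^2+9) 4*pi*exp(-3*Abs(ω))/3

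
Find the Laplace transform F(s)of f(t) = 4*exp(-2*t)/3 4/(3*(s+2))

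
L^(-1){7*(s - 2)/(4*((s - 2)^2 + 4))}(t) 7*exp(2*t)*cos(2*t)/4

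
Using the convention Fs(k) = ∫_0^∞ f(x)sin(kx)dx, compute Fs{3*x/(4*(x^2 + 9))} 3*pi*exp(-3*k)/8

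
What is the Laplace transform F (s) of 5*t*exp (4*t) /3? 5/ (3*(s - 4) ^2) 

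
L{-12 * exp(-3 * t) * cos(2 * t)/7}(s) 12 * (-s - 3)/(7 * ((s+3)^2+4))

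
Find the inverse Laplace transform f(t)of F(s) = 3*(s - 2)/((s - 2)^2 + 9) 3*exp(2*t)*cos(3*t)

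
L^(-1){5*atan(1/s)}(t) 5*sin(t)/t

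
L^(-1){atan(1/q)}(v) sin(v)/v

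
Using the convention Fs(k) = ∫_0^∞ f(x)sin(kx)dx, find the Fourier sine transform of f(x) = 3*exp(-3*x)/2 3*k/(2*(k^2 + 9))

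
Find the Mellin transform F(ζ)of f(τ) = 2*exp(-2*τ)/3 2^(1 - ζ)*gamma(ζ)/3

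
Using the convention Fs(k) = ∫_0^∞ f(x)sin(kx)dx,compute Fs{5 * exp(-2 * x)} 5 * k/(k^2 + 4)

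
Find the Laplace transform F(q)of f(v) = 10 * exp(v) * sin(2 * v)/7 20/(7 * ((q - 1)^2 + 4))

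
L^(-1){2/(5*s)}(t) 2/5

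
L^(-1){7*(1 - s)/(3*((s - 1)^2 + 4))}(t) -7*exp(t)*cos(2*t)/3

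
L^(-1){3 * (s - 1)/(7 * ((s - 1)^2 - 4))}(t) 3 * exp(t) * cosh(2 * t)/7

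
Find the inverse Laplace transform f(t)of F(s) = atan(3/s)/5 sin(3*t)/(5*t)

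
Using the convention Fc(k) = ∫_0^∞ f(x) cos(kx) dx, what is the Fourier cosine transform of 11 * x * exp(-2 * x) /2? 11 * (4 - k^2) /(2 * (k^2 + 4) ^2) 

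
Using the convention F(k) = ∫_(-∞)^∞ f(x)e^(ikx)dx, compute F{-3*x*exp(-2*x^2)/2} -3*sqrt(2)*I*sqrt(pi)*k*exp(-k^2/8)/16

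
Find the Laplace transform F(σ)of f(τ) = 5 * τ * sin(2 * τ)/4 5 * σ/(σ^2 + 4)^2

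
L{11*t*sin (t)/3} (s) 22*s/ (3*(s^2 + 1)^2)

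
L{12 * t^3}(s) 72/s^4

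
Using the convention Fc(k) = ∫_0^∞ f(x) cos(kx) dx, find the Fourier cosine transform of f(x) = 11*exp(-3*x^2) 11*sqrt(3)*sqrt(pi)*exp(-k^2/12) /6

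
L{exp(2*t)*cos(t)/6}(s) (s - 2)/(6*((s - 2)^2 + 1))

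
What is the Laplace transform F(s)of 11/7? 11/(7*s)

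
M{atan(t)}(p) -pi * sec(pi * p/2)/(2 * p)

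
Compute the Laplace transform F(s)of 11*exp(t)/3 11/(3*(s - 1))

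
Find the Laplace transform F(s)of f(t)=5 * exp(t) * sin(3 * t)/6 5/(2 * ((s - 1)^2 + 9))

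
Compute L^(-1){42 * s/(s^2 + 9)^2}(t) 7 * t * sin(3 * t)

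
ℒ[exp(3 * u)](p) 1/(p - 3)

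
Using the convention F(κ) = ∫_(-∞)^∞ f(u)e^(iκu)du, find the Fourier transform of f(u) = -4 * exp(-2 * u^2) -2 * sqrt(2) * sqrt(pi) * exp(-κ^2/8)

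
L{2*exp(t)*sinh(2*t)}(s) 4/((s - 1)^2-4)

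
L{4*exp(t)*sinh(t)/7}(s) 4/(7*s*(s - 2))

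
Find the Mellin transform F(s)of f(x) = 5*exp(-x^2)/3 5*gamma(s/2)/6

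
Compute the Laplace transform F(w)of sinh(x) 1/(w^2 - 1)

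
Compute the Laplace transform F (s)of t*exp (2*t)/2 1/ (2*(s - 2)^2)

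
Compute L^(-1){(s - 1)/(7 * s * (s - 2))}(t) exp(t) * cosh(t)/7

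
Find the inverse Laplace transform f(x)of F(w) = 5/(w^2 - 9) 5 * sinh(3 * x)/3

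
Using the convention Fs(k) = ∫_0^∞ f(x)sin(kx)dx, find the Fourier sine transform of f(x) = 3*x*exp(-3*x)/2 9*k/(k^2 + 9)^2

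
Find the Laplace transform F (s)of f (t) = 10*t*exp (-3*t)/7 10/ (7*(s + 3)^2)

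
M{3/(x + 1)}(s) 3*pi*csc(pi*s)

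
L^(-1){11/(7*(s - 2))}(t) 11*exp(2*t)/7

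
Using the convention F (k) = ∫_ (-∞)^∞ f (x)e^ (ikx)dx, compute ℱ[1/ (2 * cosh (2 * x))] pi/ (4 * cosh (pi * k/4))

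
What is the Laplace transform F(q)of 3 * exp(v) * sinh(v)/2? 3/(2 * q * (q - 2))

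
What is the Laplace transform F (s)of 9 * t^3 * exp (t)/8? 27/ (4 * (s - 1)^4)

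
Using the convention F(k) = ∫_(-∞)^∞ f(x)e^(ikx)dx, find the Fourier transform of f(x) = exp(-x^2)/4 sqrt(pi) * exp(-k^2/4)/4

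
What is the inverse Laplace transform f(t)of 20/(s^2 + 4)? 10*sin(2*t)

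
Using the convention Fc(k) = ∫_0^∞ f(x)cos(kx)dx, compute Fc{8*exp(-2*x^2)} 2*sqrt(2)*sqrt(pi)*exp(-k^2/8)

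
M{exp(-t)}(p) gamma(p)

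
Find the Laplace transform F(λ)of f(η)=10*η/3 10/(3*λ^2)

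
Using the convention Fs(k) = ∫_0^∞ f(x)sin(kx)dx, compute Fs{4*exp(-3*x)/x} 4*atan(k/3)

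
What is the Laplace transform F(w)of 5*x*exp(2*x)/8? 5/(8*(w - 2)^2)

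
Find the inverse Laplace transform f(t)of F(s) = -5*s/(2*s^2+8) -5*cos(2*t)/2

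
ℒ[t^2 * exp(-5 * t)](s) 2/(s + 5)^3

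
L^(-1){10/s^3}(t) 5 * t^2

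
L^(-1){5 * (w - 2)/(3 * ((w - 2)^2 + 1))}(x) 5 * exp(2 * x) * cos(x)/3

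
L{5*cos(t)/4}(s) 5*s/(4*(s^2+1))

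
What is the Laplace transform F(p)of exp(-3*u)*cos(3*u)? (p + 3)/((p + 3)^2 + 9)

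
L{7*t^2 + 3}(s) 14/s^3 + 3/s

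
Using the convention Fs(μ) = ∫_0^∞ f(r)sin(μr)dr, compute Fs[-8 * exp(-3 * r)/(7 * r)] -8 * atan(μ/3)/7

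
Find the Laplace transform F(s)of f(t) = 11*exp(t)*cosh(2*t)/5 11*(s - 1)/(5*((s - 1)^2 - 4))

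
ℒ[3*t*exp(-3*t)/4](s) 3/(4*(s + 3)^2)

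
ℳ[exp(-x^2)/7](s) gamma(s/2)/14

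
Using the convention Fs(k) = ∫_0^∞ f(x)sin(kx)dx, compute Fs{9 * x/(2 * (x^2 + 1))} 9 * pi * exp(-k)/4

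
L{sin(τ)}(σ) 1/(σ^2 + 1)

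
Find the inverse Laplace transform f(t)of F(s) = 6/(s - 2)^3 3*t^2*exp(2*t)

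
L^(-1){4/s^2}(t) 4*t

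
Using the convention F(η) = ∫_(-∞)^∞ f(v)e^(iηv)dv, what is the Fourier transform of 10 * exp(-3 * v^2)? 10 * sqrt(3) * sqrt(pi) * exp(-η^2/12)/3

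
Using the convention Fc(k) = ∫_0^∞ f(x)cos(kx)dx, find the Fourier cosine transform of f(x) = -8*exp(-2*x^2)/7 -2*sqrt(2)*sqrt(pi)*exp(-k^2/8)/7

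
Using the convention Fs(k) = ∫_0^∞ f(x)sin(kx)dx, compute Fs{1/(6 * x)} pi/12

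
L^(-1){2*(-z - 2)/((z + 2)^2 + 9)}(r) -2*exp(-2*r)*cos(3*r)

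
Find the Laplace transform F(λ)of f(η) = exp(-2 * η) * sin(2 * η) 2/((λ + 2)^2 + 4)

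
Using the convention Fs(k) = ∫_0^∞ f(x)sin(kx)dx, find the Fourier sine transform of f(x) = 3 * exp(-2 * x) 3 * k/(k^2 + 4)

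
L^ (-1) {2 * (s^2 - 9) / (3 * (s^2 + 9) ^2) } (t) 2 * t * cos (3 * t) /3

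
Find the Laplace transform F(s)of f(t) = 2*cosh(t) 2*s/(s^2 - 1)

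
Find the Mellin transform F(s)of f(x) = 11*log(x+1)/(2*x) -11*pi*csc(pi*s)/(2*s - 2)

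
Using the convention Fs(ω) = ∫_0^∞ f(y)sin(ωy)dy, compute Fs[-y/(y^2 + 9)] -pi*exp(-3*ω)/2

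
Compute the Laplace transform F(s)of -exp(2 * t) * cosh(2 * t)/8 (2 - s)/(8 * s * (s - 4))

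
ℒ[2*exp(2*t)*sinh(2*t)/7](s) 4/(7*s*(s - 4))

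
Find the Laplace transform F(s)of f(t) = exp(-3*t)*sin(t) 1/((s+3)^2+1)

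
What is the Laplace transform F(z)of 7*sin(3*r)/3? 7/(z^2 + 9)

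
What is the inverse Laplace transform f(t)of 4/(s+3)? 4 * exp(-3 * t)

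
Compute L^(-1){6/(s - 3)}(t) 6 * exp(3 * t)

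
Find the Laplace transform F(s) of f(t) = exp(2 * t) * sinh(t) 1/((s - 2) ^2 - 1) 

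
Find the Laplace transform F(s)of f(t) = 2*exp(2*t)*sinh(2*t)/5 4/(5*s*(s - 4))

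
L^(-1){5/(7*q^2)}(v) 5*v/7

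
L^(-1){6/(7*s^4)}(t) t^3/7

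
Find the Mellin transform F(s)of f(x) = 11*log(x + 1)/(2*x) -11*pi*csc(pi*s)/(2*s - 2)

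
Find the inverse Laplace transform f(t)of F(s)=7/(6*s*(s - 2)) 7*exp(t)*sinh(t)/6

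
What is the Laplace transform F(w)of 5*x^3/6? 5/w^4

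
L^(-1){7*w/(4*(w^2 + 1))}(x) 7*cos(x)/4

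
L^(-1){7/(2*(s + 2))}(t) 7*exp(-2*t)/2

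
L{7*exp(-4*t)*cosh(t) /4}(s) 7*(s + 4) /(4*((s + 4) ^2-1) ) 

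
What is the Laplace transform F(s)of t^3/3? 2/s^4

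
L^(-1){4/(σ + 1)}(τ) 4 * exp(-τ)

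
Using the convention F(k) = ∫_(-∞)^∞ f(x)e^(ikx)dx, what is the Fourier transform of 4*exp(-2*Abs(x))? 16/(k^2+4)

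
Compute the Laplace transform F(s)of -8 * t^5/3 -320/s^6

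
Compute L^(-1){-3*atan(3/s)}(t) -3*sin(3*t)/t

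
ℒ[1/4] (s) 1/ (4*s)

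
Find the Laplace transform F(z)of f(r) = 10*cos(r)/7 10*z/(7*(z^2 + 1))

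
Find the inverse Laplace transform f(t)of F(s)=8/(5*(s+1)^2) 8*t*exp(-t)/5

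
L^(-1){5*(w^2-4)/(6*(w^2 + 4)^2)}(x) 5*x*cos(2*x)/6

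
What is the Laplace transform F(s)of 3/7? 3/(7*s)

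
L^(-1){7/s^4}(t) 7 * t^3/6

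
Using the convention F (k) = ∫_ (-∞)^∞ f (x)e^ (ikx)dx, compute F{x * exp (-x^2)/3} I * sqrt (pi) * k * exp (-k^2/4)/6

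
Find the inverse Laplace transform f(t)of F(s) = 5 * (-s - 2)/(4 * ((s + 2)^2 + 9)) -5 * exp(-2 * t) * cos(3 * t)/4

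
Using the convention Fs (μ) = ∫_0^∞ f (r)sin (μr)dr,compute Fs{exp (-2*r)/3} μ/ (3*(μ^2 + 4))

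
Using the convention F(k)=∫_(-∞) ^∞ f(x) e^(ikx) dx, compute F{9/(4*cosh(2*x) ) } 9*pi/(8*cosh(pi*k/4) ) 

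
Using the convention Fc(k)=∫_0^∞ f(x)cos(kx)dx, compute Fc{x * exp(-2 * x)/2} (4 - k^2)/(2 * (k^2 + 4)^2)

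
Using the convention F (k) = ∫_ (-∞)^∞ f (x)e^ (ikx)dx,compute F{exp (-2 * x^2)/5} sqrt (2) * sqrt (pi) * exp (-k^2/8)/10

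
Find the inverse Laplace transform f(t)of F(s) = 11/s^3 11*t^2/2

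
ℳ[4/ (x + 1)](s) 4 * pi * csc (pi * s)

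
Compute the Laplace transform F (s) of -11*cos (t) -11*s/ (s^2 + 1) 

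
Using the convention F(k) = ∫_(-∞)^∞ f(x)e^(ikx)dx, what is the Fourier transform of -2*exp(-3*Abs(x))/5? -12/(5*k^2+45)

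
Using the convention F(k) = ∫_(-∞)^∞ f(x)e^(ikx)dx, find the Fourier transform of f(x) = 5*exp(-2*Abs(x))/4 5/(k^2 + 4)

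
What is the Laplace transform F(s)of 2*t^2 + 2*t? 4/s^3 + 2/s^2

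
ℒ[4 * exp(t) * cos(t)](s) 4 * (s - 1)/((s - 1)^2 + 1)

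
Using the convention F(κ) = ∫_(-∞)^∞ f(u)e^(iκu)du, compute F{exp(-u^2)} sqrt(pi) * exp(-κ^2/4)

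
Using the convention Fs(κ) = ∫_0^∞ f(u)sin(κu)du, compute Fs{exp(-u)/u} atan(κ)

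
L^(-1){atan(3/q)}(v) sin(3 * v)/v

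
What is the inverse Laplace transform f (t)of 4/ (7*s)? 4/7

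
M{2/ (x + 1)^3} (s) gamma (s)*gamma (3 - s)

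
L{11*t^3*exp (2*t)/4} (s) 33/ (2*(s - 2)^4)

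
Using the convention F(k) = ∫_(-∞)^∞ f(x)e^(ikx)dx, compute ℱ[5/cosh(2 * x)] 5 * pi/(2 * cosh(pi * k/4))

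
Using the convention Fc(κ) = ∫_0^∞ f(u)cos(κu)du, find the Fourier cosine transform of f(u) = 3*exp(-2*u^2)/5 3*sqrt(2)*sqrt(pi)*exp(-κ^2/8)/20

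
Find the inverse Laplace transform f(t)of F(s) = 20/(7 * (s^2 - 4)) 10 * sinh(2 * t)/7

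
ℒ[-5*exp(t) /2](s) -5/(2*s - 2) 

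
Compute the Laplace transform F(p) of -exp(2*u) -1/(p - 2) 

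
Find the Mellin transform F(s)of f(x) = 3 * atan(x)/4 -3 * pi * sec(pi * s/2)/(8 * s)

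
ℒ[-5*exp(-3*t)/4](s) -5/(4*s + 12)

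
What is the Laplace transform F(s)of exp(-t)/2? 1/(2*(s+1))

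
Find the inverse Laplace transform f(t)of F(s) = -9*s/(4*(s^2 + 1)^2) -9*t*sin(t)/8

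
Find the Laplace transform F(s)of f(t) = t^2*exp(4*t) 2/(s - 4)^3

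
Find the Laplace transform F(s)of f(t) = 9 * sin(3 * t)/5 27/(5 * (s^2 + 9))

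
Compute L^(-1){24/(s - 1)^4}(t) 4*t^3*exp(t)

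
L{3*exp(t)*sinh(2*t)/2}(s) 3/((s - 1)^2 - 4)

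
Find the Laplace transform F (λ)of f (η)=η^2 2/λ^3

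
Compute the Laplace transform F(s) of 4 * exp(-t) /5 4/(5 * (s + 1) ) 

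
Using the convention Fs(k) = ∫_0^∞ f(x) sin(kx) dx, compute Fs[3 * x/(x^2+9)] 3 * pi * exp(-3 * k) /2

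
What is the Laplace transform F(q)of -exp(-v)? -1/(q + 1)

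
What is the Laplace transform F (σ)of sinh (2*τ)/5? 2/ (5*(σ^2 - 4))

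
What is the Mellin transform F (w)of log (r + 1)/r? -pi*csc (pi*w)/ (w - 1)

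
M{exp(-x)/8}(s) gamma(s)/8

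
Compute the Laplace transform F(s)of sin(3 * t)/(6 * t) atan(3/s)/6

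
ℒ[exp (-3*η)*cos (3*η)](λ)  (λ+3)/ ( (λ+3)^2+9)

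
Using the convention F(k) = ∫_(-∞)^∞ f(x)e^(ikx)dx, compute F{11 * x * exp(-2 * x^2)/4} 11 * sqrt(2) * I * sqrt(pi) * k * exp(-k^2/8)/32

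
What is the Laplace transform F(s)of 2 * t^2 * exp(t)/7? 4/(7 * (s - 1)^3)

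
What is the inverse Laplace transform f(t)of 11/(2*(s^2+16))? 11*sin(4*t)/8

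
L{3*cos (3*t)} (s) 3*s/ (s^2 + 9)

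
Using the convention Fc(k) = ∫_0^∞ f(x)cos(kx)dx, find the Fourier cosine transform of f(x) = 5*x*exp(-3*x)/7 5*(9 - k^2)/(7*(k^2 + 9)^2)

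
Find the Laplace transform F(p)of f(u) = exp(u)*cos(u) (p - 1)/((p - 1)^2 + 1)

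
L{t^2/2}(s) s^(-3)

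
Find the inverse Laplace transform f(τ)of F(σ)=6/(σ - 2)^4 τ^3*exp(2*τ)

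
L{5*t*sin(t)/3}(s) 10*s/(3*(s^2+1)^2)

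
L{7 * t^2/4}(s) 7/(2 * s^3)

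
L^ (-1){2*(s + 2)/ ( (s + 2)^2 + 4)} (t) 2*exp (-2*t)*cos (2*t)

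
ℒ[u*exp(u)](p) (p - 1)^(-2)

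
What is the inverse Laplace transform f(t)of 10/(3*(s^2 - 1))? 10*sinh(t)/3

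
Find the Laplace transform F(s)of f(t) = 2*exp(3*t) 2/(s - 3)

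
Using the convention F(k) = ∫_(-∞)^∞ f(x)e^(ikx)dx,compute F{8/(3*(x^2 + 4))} 4*pi*exp(-2*Abs(k))/3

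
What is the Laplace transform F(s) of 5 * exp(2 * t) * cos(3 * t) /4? 5 * (s - 2) /(4 * ((s - 2) ^2 + 9) ) 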